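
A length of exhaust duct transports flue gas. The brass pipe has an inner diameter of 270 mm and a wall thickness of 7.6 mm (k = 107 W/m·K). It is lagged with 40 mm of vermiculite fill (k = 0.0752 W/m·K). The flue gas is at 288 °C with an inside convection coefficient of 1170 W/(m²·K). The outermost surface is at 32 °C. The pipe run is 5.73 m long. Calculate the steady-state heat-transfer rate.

Per-layer cylindrical resistances, series-summed:
R_inner film = 1/(h_i·2πr₁L) = 1/(1170×2π×0.135×5.73) = 1.759×10^-4 K/W
R_brass pipe wall = ln(142.6/135)/(2π×107×5.73) = 1.422×10^-5 K/W
R_vermiculite fill = ln(182.6/142.6)/(2π×0.0752×5.73) = 0.09133 K/W
R_total = 0.09152 K/W
Q = ΔT/R_total = 256/0.09152

Q ≈ 2800 W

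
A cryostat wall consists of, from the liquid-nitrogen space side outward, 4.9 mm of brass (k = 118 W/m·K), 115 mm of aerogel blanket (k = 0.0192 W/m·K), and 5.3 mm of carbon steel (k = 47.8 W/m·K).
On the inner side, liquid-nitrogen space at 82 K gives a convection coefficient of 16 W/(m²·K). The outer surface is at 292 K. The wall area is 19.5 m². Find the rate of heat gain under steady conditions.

Treating each layer as a thermal resistance in series:
R_inner film = 1/(h_i·A) = 1/(16×19.5) = 0.003205 K/W
R_brass = L/(kA) = 0.0049/(118×19.5) = 2.13×10^-6 K/W
R_aerogel blanket = L/(kA) = 0.115/(0.0192×19.5) = 0.3072 K/W
R_carbon steel = L/(kA) = 0.0053/(47.8×19.5) = 5.686×10^-6 K/W
R_total = 0.3104 K/W
Q = ΔT / R_total = 210 / 0.3104

Q ≈ 677 W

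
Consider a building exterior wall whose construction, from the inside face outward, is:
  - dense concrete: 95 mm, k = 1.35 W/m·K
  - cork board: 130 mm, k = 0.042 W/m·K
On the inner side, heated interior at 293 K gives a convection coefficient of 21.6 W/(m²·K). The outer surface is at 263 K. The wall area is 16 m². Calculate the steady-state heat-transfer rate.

Treating each layer as a thermal resistance in series:
R_inner film = 1/(h_i·A) = 1/(21.6×16) = 0.002894 K/W
R_dense concrete = L/(kA) = 0.095/(1.35×16) = 0.004398 K/W
R_cork board = L/(kA) = 0.13/(0.042×16) = 0.1935 K/W
R_total = 0.2007 K/W
Q = ΔT / R_total = 30 / 0.2007

Q ≈ 149 W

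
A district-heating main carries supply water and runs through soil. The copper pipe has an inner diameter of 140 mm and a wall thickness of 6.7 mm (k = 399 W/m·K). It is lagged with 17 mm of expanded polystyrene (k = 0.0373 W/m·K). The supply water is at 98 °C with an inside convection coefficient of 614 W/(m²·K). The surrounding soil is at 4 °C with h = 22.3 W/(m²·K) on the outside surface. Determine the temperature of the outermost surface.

T ≈ 11.7 °C

Cylindrical conduction, so R = ln(r₂/r₁)/(2πkL) per layer, in series:
R_inner film = 1/(h_i·2πr₁L) = 1/(614×2π×0.07×1) = 0.003703 K/W
R_copper pipe wall = ln(76.7/70)/(2π×399×1) = 3.646×10^-5 K/W
R_expanded polystyrene = ln(93.7/76.7)/(2π×0.0373×1) = 0.8542 K/W
R_outer film = 1/(h_o·2πr_oL) = 1/(22.3×2π×0.0937×1) = 0.07617 K/W
R_total = 0.9341 K/W
Q = ΔT/R_total = 94/0.9341
Q = 101 W/m
T_interface = T_inner − Q·ΣR(inner→interface) = 98 − 101×0.858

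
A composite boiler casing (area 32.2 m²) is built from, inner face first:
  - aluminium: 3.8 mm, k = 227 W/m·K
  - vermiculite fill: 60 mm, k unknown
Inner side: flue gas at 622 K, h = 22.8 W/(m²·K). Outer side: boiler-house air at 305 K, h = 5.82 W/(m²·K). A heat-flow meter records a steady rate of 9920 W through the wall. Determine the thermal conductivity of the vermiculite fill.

Using the resistance-network approach (series):
R_inner film = 1/(h_i·A) = 1/(22.8×32.2) = 0.001362 K/W
R_aluminium = L/(kA) = 0.0038/(227×32.2) = 5.199×10^-7 K/W
R_outer film = 1/(h_o·A) = 1/(5.82×32.2) = 0.005336 K/W
Sum of known resistances R_other = 0.006699 K/W
Total R = ΔT/Q = 317/9920 = 0.03196 K/W
R_vermiculite fill = R_total − R_other = 0.02526 K/W
k = L/(R·A) = 0.06/(0.02526×32.2)

k ≈ 0.0738 W/(m·K)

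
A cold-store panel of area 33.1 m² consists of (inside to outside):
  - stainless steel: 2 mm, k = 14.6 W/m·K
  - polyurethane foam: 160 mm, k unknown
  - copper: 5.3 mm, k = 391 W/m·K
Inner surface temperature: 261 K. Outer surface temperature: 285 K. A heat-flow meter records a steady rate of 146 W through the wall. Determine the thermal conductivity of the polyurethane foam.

Series thermal resistances:
R_stainless steel = L/(kA) = 0.002/(14.6×33.1) = 4.139×10^-6 K/W
R_copper = L/(kA) = 0.0053/(391×33.1) = 4.095×10^-7 K/W
Sum of known resistances R_other = 4.548×10^-6 K/W
Total R = ΔT/Q = 24/146 = 0.1644 K/W
R_polyurethane foam = R_total − R_other = 0.1644 K/W
k = L/(R·A) = 0.16/(0.1644×33.1)

k ≈ 0.0294 W/(m·K)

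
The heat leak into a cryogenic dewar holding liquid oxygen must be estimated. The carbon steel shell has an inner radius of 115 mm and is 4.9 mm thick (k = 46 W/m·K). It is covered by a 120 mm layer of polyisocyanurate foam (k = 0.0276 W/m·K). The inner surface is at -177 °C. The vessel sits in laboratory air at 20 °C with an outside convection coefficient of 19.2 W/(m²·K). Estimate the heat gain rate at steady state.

Q ≈ 16.3 W

Radial (spherical) resistances in series:
R_carbon steel shell = (1/0.115 − 1/0.1199)/(4π×46) = 6.148×10^-4 K/W
R_polyisocyanurate foam = (1/0.1199 − 1/0.2399)/(4π×0.0276) = 12.03 K/W
R_outer film = 1/(h·4πr_o²) = 1/(19.2×4π×0.2399²) = 0.07202 K/W
R_total = 12.1 K/W
Q = ΔT/R_total = 197/12.1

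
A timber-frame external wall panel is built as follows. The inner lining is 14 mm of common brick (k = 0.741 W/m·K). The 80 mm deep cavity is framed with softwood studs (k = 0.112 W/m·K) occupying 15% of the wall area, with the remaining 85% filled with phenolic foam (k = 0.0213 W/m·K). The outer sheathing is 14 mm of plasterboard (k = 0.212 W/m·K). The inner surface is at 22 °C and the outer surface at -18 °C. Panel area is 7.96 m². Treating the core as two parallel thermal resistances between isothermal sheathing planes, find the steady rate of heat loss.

Sheathing layers in series; stud and cavity paths in parallel between them.
R_inner = 0.014/(0.741×7.96) = 0.002374 K/W
R_stud  = 0.08/(0.112×0.15×7.96) = 0.5982 K/W
R_cav   = 0.08/(0.0213×0.85×7.96) = 0.5551 K/W
1/R_core = 1/R_stud + 1/R_cav → R_core = 0.2879 K/W
R_outer = 0.014/(0.212×7.96) = 0.008296 K/W
R_total = 0.2986 K/W
Q = ΔT/R_total = 40/0.2986

Q ≈ 134 W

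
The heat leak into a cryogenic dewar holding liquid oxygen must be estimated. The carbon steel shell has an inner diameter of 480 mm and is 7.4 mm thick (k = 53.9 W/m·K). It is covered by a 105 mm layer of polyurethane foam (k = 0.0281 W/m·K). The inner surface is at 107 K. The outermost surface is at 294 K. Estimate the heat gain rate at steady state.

Each spherical layer contributes R = (1/r_i − 1/r_o)/(4πk):
R_carbon steel shell = (1/0.24 − 1/0.2474)/(4π×53.9) = 1.84×10^-4 K/W
R_polyurethane foam = (1/0.2474 − 1/0.3524)/(4π×0.0281) = 3.411 K/W
R_total = 3.411 K/W
Q = ΔT/R_total = 187/3.411

Q ≈ 54.8 W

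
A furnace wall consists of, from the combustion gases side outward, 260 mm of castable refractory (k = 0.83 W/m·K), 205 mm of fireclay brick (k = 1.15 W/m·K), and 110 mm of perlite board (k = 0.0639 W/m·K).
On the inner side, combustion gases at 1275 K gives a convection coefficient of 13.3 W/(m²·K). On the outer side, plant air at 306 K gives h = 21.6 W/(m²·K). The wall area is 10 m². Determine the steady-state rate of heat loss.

Q ≈ 4150 W

Using the resistance-network approach (series):
R_inner film = 1/(h_i·A) = 1/(13.3×10) = 0.007519 K/W
R_castable refractory = L/(kA) = 0.26/(0.83×10) = 0.03133 K/W
R_fireclay brick = L/(kA) = 0.205/(1.15×10) = 0.01783 K/W
R_perlite board = L/(kA) = 0.11/(0.0639×10) = 0.1721 K/W
R_outer film = 1/(h_o·A) = 1/(21.6×10) = 0.00463 K/W
R_total = 0.2334 K/W
Q = ΔT / R_total = 969 / 0.2334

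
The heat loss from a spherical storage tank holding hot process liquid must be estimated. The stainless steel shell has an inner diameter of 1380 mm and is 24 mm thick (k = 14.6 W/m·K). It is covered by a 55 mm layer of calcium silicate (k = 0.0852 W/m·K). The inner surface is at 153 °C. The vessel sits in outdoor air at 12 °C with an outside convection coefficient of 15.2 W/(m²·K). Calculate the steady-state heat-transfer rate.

Q ≈ 1370 W

Each spherical layer contributes R = (1/r_i − 1/r_o)/(4πk):
R_stainless steel shell = (1/0.69 − 1/0.714)/(4π×14.6) = 2.655×10^-4 K/W
R_calcium silicate = (1/0.714 − 1/0.769)/(4π×0.0852) = 0.09356 K/W
R_outer film = 1/(h·4πr_o²) = 1/(15.2×4π×0.769²) = 0.008853 K/W
R_total = 0.1027 K/W
Q = ΔT/R_total = 141/0.1027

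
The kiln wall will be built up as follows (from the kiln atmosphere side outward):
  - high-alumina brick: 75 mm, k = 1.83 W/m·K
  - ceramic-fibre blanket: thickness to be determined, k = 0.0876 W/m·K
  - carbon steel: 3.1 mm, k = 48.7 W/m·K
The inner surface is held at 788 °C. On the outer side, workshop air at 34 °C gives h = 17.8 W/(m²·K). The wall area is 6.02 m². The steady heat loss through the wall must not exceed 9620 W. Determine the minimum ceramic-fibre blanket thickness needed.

L ≈ 32.8 mm

Thermal resistances in series:
R_high-alumina brick = L/(kA) = 0.075/(1.83×6.02) = 0.006808 K/W
R_carbon steel = L/(kA) = 0.0031/(48.7×6.02) = 1.057×10^-5 K/W
R_outer film = 1/(h_o·A) = 1/(17.8×6.02) = 0.009332 K/W
Sum of the known resistances R_other = 0.01615 K/W
Required total resistance R_tot = ΔT/Q_allow = 754/9620 = 0.07838 K/W
R_ceramic-fibre blanket = R_tot − R_other = 0.06223 K/W
L = R·k·A = 0.06223×0.0876×6.02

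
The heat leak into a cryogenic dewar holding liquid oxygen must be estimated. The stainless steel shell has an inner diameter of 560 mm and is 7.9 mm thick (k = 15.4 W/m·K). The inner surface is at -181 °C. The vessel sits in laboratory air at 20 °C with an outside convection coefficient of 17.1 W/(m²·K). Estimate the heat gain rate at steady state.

Each spherical layer contributes R = (1/r_i − 1/r_o)/(4πk):
R_stainless steel shell = (1/0.28 − 1/0.2879)/(4π×15.4) = 5.064×10^-4 K/W
R_outer film = 1/(h·4πr_o²) = 1/(17.1×4π×0.2879²) = 0.05614 K/W
R_total = 0.05665 K/W
Q = ΔT/R_total = 201/0.05665

Q ≈ 3550 W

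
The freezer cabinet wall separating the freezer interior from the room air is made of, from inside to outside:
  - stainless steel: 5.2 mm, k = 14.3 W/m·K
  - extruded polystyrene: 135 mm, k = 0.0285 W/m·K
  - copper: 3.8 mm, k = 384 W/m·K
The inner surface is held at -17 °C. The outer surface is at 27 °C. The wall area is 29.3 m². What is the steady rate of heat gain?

Q ≈ 272 W

Model the wall as resistances in series:
R_stainless steel = L/(kA) = 0.0052/(14.3×29.3) = 1.241×10^-5 K/W
R_extruded polystyrene = L/(kA) = 0.135/(0.0285×29.3) = 0.1617 K/W
R_copper = L/(kA) = 0.0038/(384×29.3) = 3.377×10^-7 K/W
R_total = 0.1617 K/W
Q = ΔT / R_total = 44 / 0.1617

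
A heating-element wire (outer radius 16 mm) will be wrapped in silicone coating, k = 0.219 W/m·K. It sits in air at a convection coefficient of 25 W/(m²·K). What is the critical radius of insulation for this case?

r_cr ≈ 8.76 mm

For a cylinder r_cr = k/h = 0.219/25
r_cr = 8.76 mm; since the bare radius (16 mm) is above r_cr, any added insulation will reduce heat loss.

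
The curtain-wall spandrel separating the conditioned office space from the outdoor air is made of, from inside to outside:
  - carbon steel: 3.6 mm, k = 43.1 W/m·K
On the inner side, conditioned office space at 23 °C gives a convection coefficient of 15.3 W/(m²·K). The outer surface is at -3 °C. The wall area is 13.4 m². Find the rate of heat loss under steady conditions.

Model the wall as resistances in series:
R_inner film = 1/(h_i·A) = 1/(15.3×13.4) = 0.004878 K/W
R_carbon steel = L/(kA) = 0.0036/(43.1×13.4) = 6.233×10^-6 K/W
R_total = 0.004884 K/W
Q = ΔT / R_total = 26 / 0.004884

Q ≈ 5320 W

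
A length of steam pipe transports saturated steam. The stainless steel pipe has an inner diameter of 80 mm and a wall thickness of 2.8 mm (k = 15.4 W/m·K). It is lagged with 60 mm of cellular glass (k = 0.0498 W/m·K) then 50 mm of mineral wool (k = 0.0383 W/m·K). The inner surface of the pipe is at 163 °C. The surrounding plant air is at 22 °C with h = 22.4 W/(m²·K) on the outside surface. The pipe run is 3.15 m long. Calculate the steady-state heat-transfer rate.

For a radial system each layer contributes R = ln(r_out/r_in)/(2πkL); films add R = 1/(hA).
R_stainless steel pipe wall = ln(42.8/40)/(2π×15.4×3.15) = 2.22×10^-4 K/W
R_cellular glass = ln(102.8/42.8)/(2π×0.0498×3.15) = 0.889 K/W
R_mineral wool = ln(152.8/102.8)/(2π×0.0383×3.15) = 0.5229 K/W
R_outer film = 1/(h_o·2πr_oL) = 1/(22.4×2π×0.1528×3.15) = 0.01476 K/W
R_total = 1.427 K/W
Q = ΔT/R_total = 141/1.427

Q ≈ 98.8 W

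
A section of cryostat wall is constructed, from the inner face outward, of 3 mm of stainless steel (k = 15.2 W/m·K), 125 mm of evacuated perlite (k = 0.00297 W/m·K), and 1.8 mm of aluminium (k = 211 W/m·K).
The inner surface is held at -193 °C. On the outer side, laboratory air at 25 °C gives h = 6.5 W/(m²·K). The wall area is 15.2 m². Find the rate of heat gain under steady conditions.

Q ≈ 78.4 W

Series thermal resistances:
R_stainless steel = L/(kA) = 0.003/(15.2×15.2) = 1.298×10^-5 K/W
R_evacuated perlite = L/(kA) = 0.125/(0.00297×15.2) = 2.769 K/W
R_aluminium = L/(kA) = 0.0018/(211×15.2) = 5.612×10^-7 K/W
R_outer film = 1/(h_o·A) = 1/(6.5×15.2) = 0.01012 K/W
R_total = 2.779 K/W
Q = ΔT / R_total = 218 / 2.779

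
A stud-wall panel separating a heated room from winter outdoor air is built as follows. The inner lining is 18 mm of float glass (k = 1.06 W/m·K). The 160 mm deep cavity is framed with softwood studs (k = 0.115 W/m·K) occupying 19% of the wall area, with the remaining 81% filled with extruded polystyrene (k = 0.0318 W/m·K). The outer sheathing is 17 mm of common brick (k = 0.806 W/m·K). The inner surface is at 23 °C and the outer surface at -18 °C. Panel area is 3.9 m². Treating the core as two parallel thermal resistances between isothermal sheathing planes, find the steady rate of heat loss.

Sheathing layers in series; stud and cavity paths in parallel between them.
R_inner = 0.018/(1.06×3.9) = 0.004354 K/W
R_stud  = 0.16/(0.115×0.19×3.9) = 1.878 K/W
R_cav   = 0.16/(0.0318×0.81×3.9) = 1.593 K/W
1/R_core = 1/R_stud + 1/R_cav → R_core = 0.8617 K/W
R_outer = 0.017/(0.806×3.9) = 0.005408 K/W
R_total = 0.8715 K/W
Q = ΔT/R_total = 41/0.8715

Q ≈ 47 W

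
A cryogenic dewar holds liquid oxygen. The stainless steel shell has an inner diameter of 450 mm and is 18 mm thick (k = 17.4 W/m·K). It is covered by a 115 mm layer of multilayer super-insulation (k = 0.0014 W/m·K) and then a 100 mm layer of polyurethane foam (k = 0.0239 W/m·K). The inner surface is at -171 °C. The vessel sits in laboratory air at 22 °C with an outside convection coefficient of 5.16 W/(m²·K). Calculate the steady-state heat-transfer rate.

Each spherical layer contributes R = (1/r_i − 1/r_o)/(4πk):
R_stainless steel shell = (1/0.225 − 1/0.243)/(4π×17.4) = 0.001506 K/W
R_multilayer super-insulation = (1/0.243 − 1/0.358)/(4π×0.0014) = 75.14 K/W
R_polyurethane foam = (1/0.358 − 1/0.458)/(4π×0.0239) = 2.031 K/W
R_outer film = 1/(h·4πr_o²) = 1/(5.16×4π×0.458²) = 0.07352 K/W
R_total = 77.25 K/W
Q = ΔT/R_total = 193/77.25

Q ≈ 2.5 W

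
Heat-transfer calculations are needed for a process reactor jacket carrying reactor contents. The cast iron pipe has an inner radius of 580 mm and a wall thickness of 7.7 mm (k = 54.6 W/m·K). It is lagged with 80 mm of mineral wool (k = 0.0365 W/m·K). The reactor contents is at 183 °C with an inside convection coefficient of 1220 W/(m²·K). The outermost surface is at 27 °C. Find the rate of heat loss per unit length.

Cylindrical conduction, so R = ln(r₂/r₁)/(2πkL) per layer, in series:
R_inner film = 1/(h_i·2πr₁L) = 1/(1220×2π×0.58×1) = 2.249×10^-4 K/W
R_cast iron pipe wall = ln(587.7/580)/(2π×54.6×1) = 3.844×10^-5 K/W
R_mineral wool = ln(667.7/587.7)/(2π×0.0365×1) = 0.5565 K/W
R_total = 0.5567 K/W
Q = ΔT/R_total = 156/0.5567

q′ ≈ 280 W/m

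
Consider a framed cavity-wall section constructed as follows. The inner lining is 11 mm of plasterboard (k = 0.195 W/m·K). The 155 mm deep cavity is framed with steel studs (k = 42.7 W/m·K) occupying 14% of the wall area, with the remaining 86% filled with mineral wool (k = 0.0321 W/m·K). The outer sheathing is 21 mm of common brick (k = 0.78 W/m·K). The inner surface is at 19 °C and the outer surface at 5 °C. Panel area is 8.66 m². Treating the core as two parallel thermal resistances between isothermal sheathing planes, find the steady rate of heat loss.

Sheathing layers in series; stud and cavity paths in parallel between them.
R_inner = 0.011/(0.195×8.66) = 0.006514 K/W
R_stud  = 0.155/(42.7×0.14×8.66) = 0.002994 K/W
R_cav   = 0.155/(0.0321×0.86×8.66) = 0.6484 K/W
1/R_core = 1/R_stud + 1/R_cav → R_core = 0.00298 K/W
R_outer = 0.021/(0.78×8.66) = 0.003109 K/W
R_total = 0.0126 K/W
Q = ΔT/R_total = 14/0.0126

Q ≈ 1110 W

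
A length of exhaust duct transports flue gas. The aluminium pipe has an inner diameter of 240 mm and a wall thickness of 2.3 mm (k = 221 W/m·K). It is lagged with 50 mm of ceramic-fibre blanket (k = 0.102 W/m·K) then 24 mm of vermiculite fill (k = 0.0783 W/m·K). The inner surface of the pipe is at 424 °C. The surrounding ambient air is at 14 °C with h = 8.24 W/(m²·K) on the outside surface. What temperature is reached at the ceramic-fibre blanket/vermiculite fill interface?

T ≈ 180 °C

Radial resistances (cylindrical: R_cond = ln(r_o/r_i)/(2πkL), R_conv = 1/(h·2πrL)):
R_aluminium pipe wall = ln(122.3/120)/(2π×221×1) = 1.367×10^-5 K/W
R_ceramic-fibre blanket = ln(172.3/122.3)/(2π×0.102×1) = 0.5348 K/W
R_vermiculite fill = ln(196.3/172.3)/(2π×0.0783×1) = 0.2651 K/W
R_outer film = 1/(h_o·2πr_oL) = 1/(8.24×2π×0.1963×1) = 0.09839 K/W
R_total = 0.8983 K/W
Q = ΔT/R_total = 410/0.8983
Q = 456 W/m
T_interface = T_inner − Q·ΣR(inner→interface) = 424 − 456×0.5348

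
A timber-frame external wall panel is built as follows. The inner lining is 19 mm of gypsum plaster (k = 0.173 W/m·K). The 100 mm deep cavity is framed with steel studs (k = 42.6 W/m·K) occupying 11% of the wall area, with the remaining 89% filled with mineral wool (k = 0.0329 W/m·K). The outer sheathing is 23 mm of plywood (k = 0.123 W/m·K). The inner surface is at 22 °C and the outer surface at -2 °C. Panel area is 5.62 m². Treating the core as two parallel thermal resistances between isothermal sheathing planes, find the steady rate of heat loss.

Sheathing layers in series; stud and cavity paths in parallel between them.
R_inner = 0.019/(0.173×5.62) = 0.01954 K/W
R_stud  = 0.1/(42.6×0.11×5.62) = 0.003797 K/W
R_cav   = 0.1/(0.0329×0.89×5.62) = 0.6077 K/W
1/R_core = 1/R_stud + 1/R_cav → R_core = 0.003774 K/W
R_outer = 0.023/(0.123×5.62) = 0.03327 K/W
R_total = 0.05659 K/W
Q = ΔT/R_total = 24/0.05659

Q ≈ 424 W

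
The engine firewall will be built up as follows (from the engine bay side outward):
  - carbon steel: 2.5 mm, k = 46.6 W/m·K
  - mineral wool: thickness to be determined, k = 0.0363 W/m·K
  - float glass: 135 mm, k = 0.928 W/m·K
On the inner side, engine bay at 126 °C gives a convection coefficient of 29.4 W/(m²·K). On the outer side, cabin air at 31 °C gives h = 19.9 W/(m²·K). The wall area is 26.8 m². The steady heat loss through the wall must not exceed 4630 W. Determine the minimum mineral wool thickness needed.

L ≈ 11.6 mm

Treating each layer as a thermal resistance in series:
R_inner film = 1/(h_i·A) = 1/(29.4×26.8) = 0.001269 K/W
R_carbon steel = L/(kA) = 0.0025/(46.6×26.8) = 2.002×10^-6 K/W
R_float glass = L/(kA) = 0.135/(0.928×26.8) = 0.005428 K/W
R_outer film = 1/(h_o·A) = 1/(19.9×26.8) = 0.001875 K/W
Sum of the known resistances R_other = 0.008574 K/W
Required total resistance R_tot = ΔT/Q_allow = 95/4630 = 0.02052 K/W
R_mineral wool = R_tot − R_other = 0.01194 K/W
L = R·k·A = 0.01194×0.0363×26.8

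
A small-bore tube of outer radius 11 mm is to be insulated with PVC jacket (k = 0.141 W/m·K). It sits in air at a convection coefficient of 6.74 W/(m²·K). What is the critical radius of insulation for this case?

r_cr ≈ 20.9 mm

For a cylinder r_cr = k/h = 0.141/6.74
r_cr = 20.9 mm; since the bare radius (11 mm) is below r_cr, adding a thin layer of insulation will *increase* heat loss.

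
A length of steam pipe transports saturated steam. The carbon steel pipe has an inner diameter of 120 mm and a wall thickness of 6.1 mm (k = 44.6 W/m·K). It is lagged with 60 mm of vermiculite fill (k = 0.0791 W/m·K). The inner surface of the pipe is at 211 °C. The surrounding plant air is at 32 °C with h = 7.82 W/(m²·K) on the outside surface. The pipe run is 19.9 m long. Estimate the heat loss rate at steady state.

Per-layer cylindrical resistances, series-summed:
R_carbon steel pipe wall = ln(66.1/60)/(2π×44.6×19.9) = 1.736×10^-5 K/W
R_vermiculite fill = ln(126.1/66.1)/(2π×0.0791×19.9) = 0.06531 K/W
R_outer film = 1/(h_o·2πr_oL) = 1/(7.82×2π×0.1261×19.9) = 0.00811 K/W
R_total = 0.07343 K/W
Q = ΔT/R_total = 179/0.07343

Q ≈ 2440 W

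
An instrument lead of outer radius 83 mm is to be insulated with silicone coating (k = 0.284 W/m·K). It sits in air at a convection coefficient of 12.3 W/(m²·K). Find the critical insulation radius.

r_cr ≈ 23.1 mm

For a cylinder r_cr = k/h = 0.284/12.3
r_cr = 23.1 mm; since the bare radius (83 mm) is above r_cr, any added insulation will reduce heat loss.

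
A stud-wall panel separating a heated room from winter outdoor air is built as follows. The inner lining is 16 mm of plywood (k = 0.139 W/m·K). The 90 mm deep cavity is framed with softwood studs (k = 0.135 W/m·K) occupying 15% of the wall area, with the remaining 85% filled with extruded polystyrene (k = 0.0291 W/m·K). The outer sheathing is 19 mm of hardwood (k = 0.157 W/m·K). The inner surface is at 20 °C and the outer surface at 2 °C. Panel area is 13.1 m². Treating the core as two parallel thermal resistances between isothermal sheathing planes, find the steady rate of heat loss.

Sheathing layers in series; stud and cavity paths in parallel between them.
R_inner = 0.016/(0.139×13.1) = 0.008787 K/W
R_stud  = 0.09/(0.135×0.15×13.1) = 0.3393 K/W
R_cav   = 0.09/(0.0291×0.85×13.1) = 0.2778 K/W
1/R_core = 1/R_stud + 1/R_cav → R_core = 0.1527 K/W
R_outer = 0.019/(0.157×13.1) = 0.009238 K/W
R_total = 0.1707 K/W
Q = ΔT/R_total = 18/0.1707

Q ≈ 105 W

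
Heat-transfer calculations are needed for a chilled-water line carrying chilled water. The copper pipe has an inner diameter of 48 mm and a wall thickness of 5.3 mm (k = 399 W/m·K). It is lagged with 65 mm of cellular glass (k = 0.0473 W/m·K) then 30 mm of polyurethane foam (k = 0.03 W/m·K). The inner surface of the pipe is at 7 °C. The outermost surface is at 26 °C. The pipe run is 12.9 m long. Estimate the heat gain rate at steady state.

For a radial system each layer contributes R = ln(r_out/r_in)/(2πkL); films add R = 1/(hA).
R_copper pipe wall = ln(29.3/24)/(2π×399×12.9) = 6.17×10^-6 K/W
R_cellular glass = ln(94.3/29.3)/(2π×0.0473×12.9) = 0.3049 K/W
R_polyurethane foam = ln(124.3/94.3)/(2π×0.03×12.9) = 0.1136 K/W
R_total = 0.4185 K/W
Q = ΔT/R_total = 19/0.4185

Q ≈ 45.4 W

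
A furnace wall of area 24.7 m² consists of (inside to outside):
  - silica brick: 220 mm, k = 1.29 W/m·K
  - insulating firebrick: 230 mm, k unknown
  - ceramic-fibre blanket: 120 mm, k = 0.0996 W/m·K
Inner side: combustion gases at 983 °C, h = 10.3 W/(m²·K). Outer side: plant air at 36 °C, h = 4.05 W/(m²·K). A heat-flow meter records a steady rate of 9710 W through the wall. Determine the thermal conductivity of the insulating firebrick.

Thermal resistances in series:
R_inner film = 1/(h_i·A) = 1/(10.3×24.7) = 0.003931 K/W
R_silica brick = L/(kA) = 0.22/(1.29×24.7) = 0.006905 K/W
R_ceramic-fibre blanket = L/(kA) = 0.12/(0.0996×24.7) = 0.04878 K/W
R_outer film = 1/(h_o·A) = 1/(4.05×24.7) = 0.009997 K/W
Sum of known resistances R_other = 0.06961 K/W
Total R = ΔT/Q = 947/9710 = 0.09753 K/W
R_insulating firebrick = R_total − R_other = 0.02792 K/W
k = L/(R·A) = 0.23/(0.02792×24.7)

k ≈ 0.334 W/(m·K)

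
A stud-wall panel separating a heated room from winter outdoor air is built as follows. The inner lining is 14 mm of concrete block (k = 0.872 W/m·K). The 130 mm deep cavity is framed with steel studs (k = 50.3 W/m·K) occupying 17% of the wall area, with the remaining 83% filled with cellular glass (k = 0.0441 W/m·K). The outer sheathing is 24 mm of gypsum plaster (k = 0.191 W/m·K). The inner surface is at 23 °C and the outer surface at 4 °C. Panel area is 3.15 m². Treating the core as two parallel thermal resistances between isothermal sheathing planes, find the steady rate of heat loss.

Q ≈ 382 W

Sheathing layers in series; stud and cavity paths in parallel between them.
R_inner = 0.014/(0.872×3.15) = 0.005097 K/W
R_stud  = 0.13/(50.3×0.17×3.15) = 0.004826 K/W
R_cav   = 0.13/(0.0441×0.83×3.15) = 1.127 K/W
1/R_core = 1/R_stud + 1/R_cav → R_core = 0.004806 K/W
R_outer = 0.024/(0.191×3.15) = 0.03989 K/W
R_total = 0.04979 K/W
Q = ΔT/R_total = 19/0.04979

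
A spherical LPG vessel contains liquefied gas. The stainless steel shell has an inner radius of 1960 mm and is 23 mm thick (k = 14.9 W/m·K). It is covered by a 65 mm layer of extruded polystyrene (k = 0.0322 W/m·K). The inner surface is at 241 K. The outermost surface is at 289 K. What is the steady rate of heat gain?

Q ≈ 1210 W

Spherical conduction: R = (1/r_in − 1/r_out)/(4πk) per layer; series-sum.
R_stainless steel shell = (1/1.96 − 1/1.983)/(4π×14.9) = 3.16×10^-5 K/W
R_extruded polystyrene = (1/1.983 − 1/2.048)/(4π×0.0322) = 0.03955 K/W
R_total = 0.03959 K/W
Q = ΔT/R_total = 48/0.03959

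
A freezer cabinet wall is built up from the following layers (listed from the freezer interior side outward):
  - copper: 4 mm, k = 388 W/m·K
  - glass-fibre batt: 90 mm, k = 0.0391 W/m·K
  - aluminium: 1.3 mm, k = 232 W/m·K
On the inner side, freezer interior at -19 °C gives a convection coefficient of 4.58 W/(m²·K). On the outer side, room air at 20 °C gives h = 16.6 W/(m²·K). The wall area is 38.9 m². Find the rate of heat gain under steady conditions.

Q ≈ 588 W

Treating each layer as a thermal resistance in series:
R_inner film = 1/(h_i·A) = 1/(4.58×38.9) = 0.005613 K/W
R_copper = L/(kA) = 0.004/(388×38.9) = 2.65×10^-7 K/W
R_glass-fibre batt = L/(kA) = 0.09/(0.0391×38.9) = 0.05917 K/W
R_aluminium = L/(kA) = 0.0013/(232×38.9) = 1.44×10^-7 K/W
R_outer film = 1/(h_o·A) = 1/(16.6×38.9) = 0.001549 K/W
R_total = 0.06633 K/W
Q = ΔT / R_total = 39 / 0.06633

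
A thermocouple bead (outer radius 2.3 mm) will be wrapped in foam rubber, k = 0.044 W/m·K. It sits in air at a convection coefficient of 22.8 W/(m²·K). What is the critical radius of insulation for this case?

r_cr ≈ 3.86 mm

For a sphere r_cr = 2k/h = 2×0.044/22.8
r_cr = 3.86 mm; since the bare radius (2.3 mm) is below r_cr, adding a thin layer of insulation will *increase* heat loss.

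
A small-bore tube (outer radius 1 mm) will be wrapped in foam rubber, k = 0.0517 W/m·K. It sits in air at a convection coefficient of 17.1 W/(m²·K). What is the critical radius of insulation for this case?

For a cylinder r_cr = k/h = 0.0517/17.1
r_cr = 3.02 mm; since the bare radius (1 mm) is below r_cr, adding a thin layer of insulation will *increase* heat loss.

r_cr ≈ 3.02 mm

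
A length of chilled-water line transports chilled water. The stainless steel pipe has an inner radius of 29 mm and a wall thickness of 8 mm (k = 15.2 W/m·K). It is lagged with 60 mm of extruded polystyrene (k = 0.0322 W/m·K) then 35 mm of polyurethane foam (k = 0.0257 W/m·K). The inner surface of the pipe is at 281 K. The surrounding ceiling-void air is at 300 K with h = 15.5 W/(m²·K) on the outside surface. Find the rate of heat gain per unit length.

q′ ≈ 2.81 W/m

Per-layer cylindrical resistances, series-summed:
R_stainless steel pipe wall = ln(37/29)/(2π×15.2×1) = 0.002551 K/W
R_extruded polystyrene = ln(97/37)/(2π×0.0322×1) = 4.764 K/W
R_polyurethane foam = ln(132/97)/(2π×0.0257×1) = 1.908 K/W
R_outer film = 1/(h_o·2πr_oL) = 1/(15.5×2π×0.132×1) = 0.07779 K/W
R_total = 6.752 K/W
Q = ΔT/R_total = 19/6.752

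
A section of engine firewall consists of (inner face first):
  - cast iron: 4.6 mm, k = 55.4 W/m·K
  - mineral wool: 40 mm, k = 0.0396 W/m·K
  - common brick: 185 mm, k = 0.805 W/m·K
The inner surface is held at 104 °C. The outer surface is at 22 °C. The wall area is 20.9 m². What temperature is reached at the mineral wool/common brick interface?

T ≈ 37.2 °C

Treating each layer as a thermal resistance in series:
R_cast iron = L/(kA) = 0.0046/(55.4×20.9) = 3.973×10^-6 K/W
R_mineral wool = L/(kA) = 0.04/(0.0396×20.9) = 0.04833 K/W
R_common brick = L/(kA) = 0.185/(0.805×20.9) = 0.011 K/W
R_total = 0.05933 K/W;  Q = ΔT/R_total = 82/0.05933 = 1382 W
T_interface = T_inner − Q·ΣR(inner→interface) = 104 − 1380×0.04833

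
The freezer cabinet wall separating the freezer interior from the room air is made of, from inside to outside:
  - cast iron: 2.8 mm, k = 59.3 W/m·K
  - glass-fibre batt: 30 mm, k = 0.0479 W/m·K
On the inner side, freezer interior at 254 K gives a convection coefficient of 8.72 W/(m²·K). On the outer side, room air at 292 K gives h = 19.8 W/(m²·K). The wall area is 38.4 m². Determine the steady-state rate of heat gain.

Q ≈ 1840 W

Using the resistance-network approach (series):
R_inner film = 1/(h_i·A) = 1/(8.72×38.4) = 0.002986 K/W
R_cast iron = L/(kA) = 0.0028/(59.3×38.4) = 1.23×10^-6 K/W
R_glass-fibre batt = L/(kA) = 0.03/(0.0479×38.4) = 0.01631 K/W
R_outer film = 1/(h_o·A) = 1/(19.8×38.4) = 0.001315 K/W
R_total = 0.02061 K/W
Q = ΔT / R_total = 38 / 0.02061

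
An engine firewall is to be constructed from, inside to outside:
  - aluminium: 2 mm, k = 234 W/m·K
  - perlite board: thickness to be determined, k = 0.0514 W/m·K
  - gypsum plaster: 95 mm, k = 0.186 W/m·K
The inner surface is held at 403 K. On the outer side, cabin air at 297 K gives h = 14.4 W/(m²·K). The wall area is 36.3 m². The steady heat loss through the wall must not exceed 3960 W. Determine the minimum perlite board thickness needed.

Using the resistance-network approach (series):
R_aluminium = L/(kA) = 0.002/(234×36.3) = 2.355×10^-7 K/W
R_gypsum plaster = L/(kA) = 0.095/(0.186×36.3) = 0.01407 K/W
R_outer film = 1/(h_o·A) = 1/(14.4×36.3) = 0.001913 K/W
Sum of the known resistances R_other = 0.01598 K/W
Required total resistance R_tot = ΔT/Q_allow = 106/3960 = 0.02677 K/W
R_perlite board = R_tot − R_other = 0.01078 K/W
L = R·k·A = 0.01078×0.0514×36.3

L ≈ 20.1 mm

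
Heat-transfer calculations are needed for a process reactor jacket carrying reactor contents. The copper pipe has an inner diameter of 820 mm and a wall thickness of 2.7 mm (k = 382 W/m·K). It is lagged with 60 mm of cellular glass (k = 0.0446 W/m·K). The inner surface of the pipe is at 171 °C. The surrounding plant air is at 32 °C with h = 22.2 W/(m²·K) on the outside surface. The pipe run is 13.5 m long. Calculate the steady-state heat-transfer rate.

Q ≈ 3760 W

Cylindrical conduction, so R = ln(r₂/r₁)/(2πkL) per layer, in series:
R_copper pipe wall = ln(412.7/410)/(2π×382×13.5) = 2.026×10^-7 K/W
R_cellular glass = ln(472.7/412.7)/(2π×0.0446×13.5) = 0.03588 K/W
R_outer film = 1/(h_o·2πr_oL) = 1/(22.2×2π×0.4727×13.5) = 0.001123 K/W
R_total = 0.037 K/W
Q = ΔT/R_total = 139/0.037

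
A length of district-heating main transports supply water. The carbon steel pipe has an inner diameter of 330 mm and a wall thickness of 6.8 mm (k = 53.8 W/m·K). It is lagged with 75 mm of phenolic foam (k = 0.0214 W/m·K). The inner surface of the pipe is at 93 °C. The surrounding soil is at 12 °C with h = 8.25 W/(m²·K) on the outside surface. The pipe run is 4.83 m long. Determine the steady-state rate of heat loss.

Q ≈ 141 W

Treating each annulus and film as a series resistance:
R_carbon steel pipe wall = ln(171.8/165)/(2π×53.8×4.83) = 2.474×10^-5 K/W
R_phenolic foam = ln(246.8/171.8)/(2π×0.0214×4.83) = 0.5578 K/W
R_outer film = 1/(h_o·2πr_oL) = 1/(8.25×2π×0.2468×4.83) = 0.01618 K/W
R_total = 0.574 K/W
Q = ΔT/R_total = 81/0.574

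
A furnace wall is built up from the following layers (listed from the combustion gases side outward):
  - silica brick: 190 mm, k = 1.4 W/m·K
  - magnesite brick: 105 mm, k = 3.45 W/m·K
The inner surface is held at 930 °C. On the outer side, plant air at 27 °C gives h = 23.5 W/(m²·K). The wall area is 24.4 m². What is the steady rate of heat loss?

Q ≈ 106000 W

Series thermal resistances:
R_silica brick = L/(kA) = 0.19/(1.4×24.4) = 0.005562 K/W
R_magnesite brick = L/(kA) = 0.105/(3.45×24.4) = 0.001247 K/W
R_outer film = 1/(h_o·A) = 1/(23.5×24.4) = 0.001744 K/W
R_total = 0.008553 K/W
Q = ΔT / R_total = 903 / 0.008553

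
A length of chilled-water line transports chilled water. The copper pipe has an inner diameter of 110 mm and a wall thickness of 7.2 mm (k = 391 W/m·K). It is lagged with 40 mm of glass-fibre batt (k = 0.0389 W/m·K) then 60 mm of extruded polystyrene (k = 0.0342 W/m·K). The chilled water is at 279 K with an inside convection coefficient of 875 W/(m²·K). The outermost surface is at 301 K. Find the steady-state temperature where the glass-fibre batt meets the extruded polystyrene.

T ≈ 290 K

Treating each annulus and film as a series resistance:
R_inner film = 1/(h_i·2πr₁L) = 1/(875×2π×0.055×1) = 0.003307 K/W
R_copper pipe wall = ln(62.2/55)/(2π×391×1) = 5.008×10^-5 K/W
R_glass-fibre batt = ln(102.2/62.2)/(2π×0.0389×1) = 2.032 K/W
R_extruded polystyrene = ln(162.2/102.2)/(2π×0.0342×1) = 2.15 K/W
R_total = 4.185 K/W
Q = ΔT/R_total = 22/4.185
Q = 5.26 W/m
T_interface = T_inner + Q·ΣR(inner→interface) = 279 + 5.26×2.035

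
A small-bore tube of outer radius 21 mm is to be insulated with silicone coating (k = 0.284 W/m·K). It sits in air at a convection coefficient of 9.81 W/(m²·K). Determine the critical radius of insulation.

r_cr ≈ 29 mm

For a cylinder r_cr = k/h = 0.284/9.81
r_cr = 29 mm; since the bare radius (21 mm) is below r_cr, adding a thin layer of insulation will *increase* heat loss.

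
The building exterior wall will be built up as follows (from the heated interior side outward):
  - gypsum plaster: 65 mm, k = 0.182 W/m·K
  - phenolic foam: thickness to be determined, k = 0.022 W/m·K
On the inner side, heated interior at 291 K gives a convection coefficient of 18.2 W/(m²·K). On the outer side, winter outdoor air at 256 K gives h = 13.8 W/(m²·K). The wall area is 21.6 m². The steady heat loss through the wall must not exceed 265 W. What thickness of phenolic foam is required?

L ≈ 52.1 mm

Thermal resistances in series:
R_inner film = 1/(h_i·A) = 1/(18.2×21.6) = 0.002544 K/W
R_gypsum plaster = L/(kA) = 0.065/(0.182×21.6) = 0.01653 K/W
R_outer film = 1/(h_o·A) = 1/(13.8×21.6) = 0.003355 K/W
Sum of the known resistances R_other = 0.02243 K/W
Required total resistance R_tot = ΔT/Q_allow = 35/265 = 0.1321 K/W
R_phenolic foam = R_tot − R_other = 0.1096 K/W
L = R·k·A = 0.1096×0.022×21.6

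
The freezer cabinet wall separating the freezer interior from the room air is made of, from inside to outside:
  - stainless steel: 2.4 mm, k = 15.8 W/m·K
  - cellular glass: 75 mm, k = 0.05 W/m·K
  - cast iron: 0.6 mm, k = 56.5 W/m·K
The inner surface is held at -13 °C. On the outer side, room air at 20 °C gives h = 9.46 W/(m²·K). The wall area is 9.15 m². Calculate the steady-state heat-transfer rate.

Model the wall as resistances in series:
R_stainless steel = L/(kA) = 0.0024/(15.8×9.15) = 1.66×10^-5 K/W
R_cellular glass = L/(kA) = 0.075/(0.05×9.15) = 0.1639 K/W
R_cast iron = L/(kA) = 0.0006/(56.5×9.15) = 1.161×10^-6 K/W
R_outer film = 1/(h_o·A) = 1/(9.46×9.15) = 0.01155 K/W
R_total = 0.1755 K/W
Q = ΔT / R_total = 33 / 0.1755

Q ≈ 188 W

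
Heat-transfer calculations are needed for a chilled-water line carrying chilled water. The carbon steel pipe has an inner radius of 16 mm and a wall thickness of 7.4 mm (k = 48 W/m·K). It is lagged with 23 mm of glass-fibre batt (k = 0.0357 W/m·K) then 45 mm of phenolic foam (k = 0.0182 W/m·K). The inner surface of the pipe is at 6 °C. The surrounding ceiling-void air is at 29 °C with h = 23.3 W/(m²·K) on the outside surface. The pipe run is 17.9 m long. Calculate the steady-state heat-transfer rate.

For a radial system each layer contributes R = ln(r_out/r_in)/(2πkL); films add R = 1/(hA).
R_carbon steel pipe wall = ln(23.4/16)/(2π×48×17.9) = 7.042×10^-5 K/W
R_glass-fibre batt = ln(46.4/23.4)/(2π×0.0357×17.9) = 0.1705 K/W
R_phenolic foam = ln(91.4/46.4)/(2π×0.0182×17.9) = 0.3312 K/W
R_outer film = 1/(h_o·2πr_oL) = 1/(23.3×2π×0.0914×17.9) = 0.004175 K/W
R_total = 0.5059 K/W
Q = ΔT/R_total = 23/0.5059

Q ≈ 45.5 W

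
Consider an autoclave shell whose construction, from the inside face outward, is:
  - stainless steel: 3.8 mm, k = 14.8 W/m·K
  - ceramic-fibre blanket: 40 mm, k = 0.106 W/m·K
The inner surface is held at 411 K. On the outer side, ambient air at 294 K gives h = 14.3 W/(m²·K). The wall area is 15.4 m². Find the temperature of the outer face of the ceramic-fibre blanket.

Thermal resistances in series:
R_stainless steel = L/(kA) = 0.0038/(14.8×15.4) = 1.667×10^-5 K/W
R_ceramic-fibre blanket = L/(kA) = 0.04/(0.106×15.4) = 0.0245 K/W
R_outer film = 1/(h_o·A) = 1/(14.3×15.4) = 0.004541 K/W
R_total = 0.02906 K/W;  Q = ΔT/R_total = 117/0.02906 = 4026 W
T_interface = T_inner − Q·ΣR(inner→interface) = 411 − 4030×0.02452

T ≈ 312 K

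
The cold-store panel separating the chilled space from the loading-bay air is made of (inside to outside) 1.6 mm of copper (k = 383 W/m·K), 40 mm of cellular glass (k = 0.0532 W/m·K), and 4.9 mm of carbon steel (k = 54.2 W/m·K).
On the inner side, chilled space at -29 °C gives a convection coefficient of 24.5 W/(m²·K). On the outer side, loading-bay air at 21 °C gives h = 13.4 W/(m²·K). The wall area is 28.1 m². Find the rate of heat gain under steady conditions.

Q ≈ 1620 W

Model the wall as resistances in series:
R_inner film = 1/(h_i·A) = 1/(24.5×28.1) = 0.001453 K/W
R_copper = L/(kA) = 0.0016/(383×28.1) = 1.487×10^-7 K/W
R_cellular glass = L/(kA) = 0.04/(0.0532×28.1) = 0.02676 K/W
R_carbon steel = L/(kA) = 0.0049/(54.2×28.1) = 3.217×10^-6 K/W
R_outer film = 1/(h_o·A) = 1/(13.4×28.1) = 0.002656 K/W
R_total = 0.03087 K/W
Q = ΔT / R_total = 50 / 0.03087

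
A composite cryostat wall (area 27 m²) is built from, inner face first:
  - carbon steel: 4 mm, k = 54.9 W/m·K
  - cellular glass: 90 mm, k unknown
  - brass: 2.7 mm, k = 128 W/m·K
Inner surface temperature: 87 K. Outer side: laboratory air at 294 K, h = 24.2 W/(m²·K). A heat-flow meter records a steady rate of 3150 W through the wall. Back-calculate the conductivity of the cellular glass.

k ≈ 0.0519 W/(m·K)

Series thermal resistances:
R_carbon steel = L/(kA) = 0.004/(54.9×27) = 2.699×10^-6 K/W
R_brass = L/(kA) = 0.0027/(128×27) = 7.813×10^-7 K/W
R_outer film = 1/(h_o·A) = 1/(24.2×27) = 0.00153 K/W
Sum of known resistances R_other = 0.001534 K/W
Total R = ΔT/Q = 207/3150 = 0.06571 K/W
R_cellular glass = R_total − R_other = 0.06418 K/W
k = L/(R·A) = 0.09/(0.06418×27)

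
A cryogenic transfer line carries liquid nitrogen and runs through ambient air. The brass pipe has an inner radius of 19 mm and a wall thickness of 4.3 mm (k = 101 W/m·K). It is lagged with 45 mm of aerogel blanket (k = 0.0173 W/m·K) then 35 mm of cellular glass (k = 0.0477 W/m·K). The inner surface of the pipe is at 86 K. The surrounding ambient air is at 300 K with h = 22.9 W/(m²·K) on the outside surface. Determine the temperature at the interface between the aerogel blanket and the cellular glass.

Per-layer cylindrical resistances, series-summed:
R_brass pipe wall = ln(23.3/19)/(2π×101×1) = 3.215×10^-4 K/W
R_aerogel blanket = ln(68.3/23.3)/(2π×0.0173×1) = 9.894 K/W
R_cellular glass = ln(103.3/68.3)/(2π×0.0477×1) = 1.38 K/W
R_outer film = 1/(h_o·2πr_oL) = 1/(22.9×2π×0.1033×1) = 0.06728 K/W
R_total = 11.34 K/W
Q = ΔT/R_total = 214/11.34
Q = 18.9 W/m
T_interface = T_inner + Q·ΣR(inner→interface) = 86 + 18.9×9.894

T ≈ 273 K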